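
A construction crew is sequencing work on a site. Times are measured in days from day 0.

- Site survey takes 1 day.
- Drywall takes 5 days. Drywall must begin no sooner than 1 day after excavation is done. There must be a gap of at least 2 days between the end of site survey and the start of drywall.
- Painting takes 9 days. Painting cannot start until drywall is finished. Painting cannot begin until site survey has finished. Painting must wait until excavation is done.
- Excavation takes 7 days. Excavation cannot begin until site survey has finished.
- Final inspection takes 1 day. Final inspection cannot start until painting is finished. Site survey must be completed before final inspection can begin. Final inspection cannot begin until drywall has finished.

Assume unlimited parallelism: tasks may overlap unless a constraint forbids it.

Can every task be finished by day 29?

Yes

Site survey can start immediately at day 0; it finishes at day 1.
Excavation cannot begin until site survey (finishes day 1). It runs from day 1 to 1 + 7 = day 8.
Drywall has to wait for excavation (finishes day 8, plus 1-day gap → day 9); site survey (finishes day 1, plus 2-day gap → day 3). The latest of these is day 9, so drywall runs day 9 to 9 + 5 = day 14.
For painting: drywall (finishes day 14); site survey (finishes day 1); excavation (finishes day 8). Taking the maximum gives a start of day 14, and it finishes at 14 + 9 = day 23.
Final inspection needs all of painting (finishes day 23); site survey (finishes day 1); drywall (finishes day 14). That puts its earliest start at day 23; it finishes at 23 + 1 = day 24.
Every task is finished by day 24, which is no later than the deadline of 29, so the schedule is feasible.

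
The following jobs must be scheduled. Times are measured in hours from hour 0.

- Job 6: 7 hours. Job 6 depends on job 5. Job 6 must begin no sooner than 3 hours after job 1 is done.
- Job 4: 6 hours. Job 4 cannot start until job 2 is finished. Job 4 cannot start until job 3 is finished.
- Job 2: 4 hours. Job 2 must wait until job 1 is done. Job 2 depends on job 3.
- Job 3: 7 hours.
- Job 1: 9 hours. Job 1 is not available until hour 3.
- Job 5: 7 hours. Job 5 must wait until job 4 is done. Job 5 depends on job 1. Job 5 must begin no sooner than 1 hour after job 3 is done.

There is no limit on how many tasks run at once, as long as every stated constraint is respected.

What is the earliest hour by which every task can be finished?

Job 3 has no prerequisites, so it starts at hour 0 and finishes at hour 7.
After its own release at hour 3, job 1 can start at hour 3 and finishes at hour 12.
Job 2 needs all of job 1 (finishes hour 12); job 3 (finishes hour 7). That puts its earliest start at hour 12; it finishes at 12 + 4 = hour 16.
Job 4 needs all of job 2 (finishes hour 16); job 3 (finishes hour 7). That puts its earliest start at hour 16; it finishes at 16 + 6 = hour 22.
For job 5: job 4 (finishes hour 22); job 1 (finishes hour 12); job 3 (finishes hour 7, plus 1-hour gap → hour 8). Taking the maximum gives a start of hour 22, and it finishes at 22 + 7 = hour 29.
Job 6 cannot start until job 5 (finishes hour 29); job 1 (finishes hour 12, plus 3-hour gap → hour 15). The controlling bound is hour 29, so job 6 finishes at 29 + 7 = hour 36.
All tasks are finished once the last one completes. Finish times: Job 1 at 12, Job 2 at 16, Job 3 at 7, Job 4 at 22, Job 5 at 29, Job 6 at 36. The latest is hour 36.

36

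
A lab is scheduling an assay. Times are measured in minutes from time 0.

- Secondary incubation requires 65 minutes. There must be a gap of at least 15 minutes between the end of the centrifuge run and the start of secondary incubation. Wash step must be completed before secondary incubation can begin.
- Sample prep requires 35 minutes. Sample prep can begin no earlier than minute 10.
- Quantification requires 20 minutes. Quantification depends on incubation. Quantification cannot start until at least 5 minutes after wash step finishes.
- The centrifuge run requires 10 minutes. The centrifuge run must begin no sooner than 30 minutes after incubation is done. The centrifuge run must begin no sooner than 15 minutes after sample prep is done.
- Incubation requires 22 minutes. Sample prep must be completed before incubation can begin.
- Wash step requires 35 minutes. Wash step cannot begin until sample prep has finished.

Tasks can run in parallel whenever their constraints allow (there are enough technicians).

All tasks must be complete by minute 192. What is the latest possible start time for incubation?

50

Secondary incubation must finish by minute 192; it takes 65 minutes, so it must start by 192 − 65 = minute 127.
Since secondary incubation (must start by minute 127, minus 15-minute gap → minute 112) depends on it, the centrifuge run must finish by minute 112. Backing off its 10-minute duration gives a latest start of minute 102.
Quantification must finish by minute 192; it takes 20 minutes, so it must start by 192 − 20 = minute 172.
For incubation: the centrifuge run (must start by minute 102, minus 30-minute gap → minute 72); quantification (must start by minute 172). The most restrictive is minute 72; with a 22-minute duration, incubation must start by minute 50.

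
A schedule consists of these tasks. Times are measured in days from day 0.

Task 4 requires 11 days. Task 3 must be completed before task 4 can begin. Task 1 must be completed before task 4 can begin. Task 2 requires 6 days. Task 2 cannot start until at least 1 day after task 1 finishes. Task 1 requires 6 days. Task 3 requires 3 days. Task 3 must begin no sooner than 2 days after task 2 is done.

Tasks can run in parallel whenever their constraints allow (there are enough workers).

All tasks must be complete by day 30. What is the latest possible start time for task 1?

Task 4 has no dependents, so it just needs to finish by day 30. Starting by 30 − 11 = day 19 achieves that.
Task 3 feeds into task 4 (must start by day 19); so task 3 must finish by day 19 and therefore start by day 16.
Since task 3 (must start by day 16, minus 2-day gap → day 14) depends on it, task 2 must finish by day 14. Backing off its 6-day duration gives a latest start of day 8.
For task 1: task 2 (must start by day 8, minus 1-day gap → day 7); task 4 (must start by day 19). The most restrictive is day 7; with a 6-day duration, task 1 must start by day 1.

1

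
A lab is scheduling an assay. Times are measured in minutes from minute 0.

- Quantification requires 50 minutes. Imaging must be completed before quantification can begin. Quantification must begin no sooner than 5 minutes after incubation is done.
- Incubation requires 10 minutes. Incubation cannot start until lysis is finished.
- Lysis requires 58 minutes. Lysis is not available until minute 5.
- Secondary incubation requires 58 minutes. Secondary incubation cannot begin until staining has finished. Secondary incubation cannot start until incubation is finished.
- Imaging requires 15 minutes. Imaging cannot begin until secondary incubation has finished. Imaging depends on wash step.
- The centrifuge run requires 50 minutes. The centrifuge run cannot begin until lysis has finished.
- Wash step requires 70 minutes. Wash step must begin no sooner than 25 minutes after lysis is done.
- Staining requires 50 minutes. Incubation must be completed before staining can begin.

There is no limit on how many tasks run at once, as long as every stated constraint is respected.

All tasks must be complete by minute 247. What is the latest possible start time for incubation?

64

Quantification must finish by minute 247; it takes 50 minutes, so it must start by 247 − 50 = minute 197.
Imaging has to be done before quantification (must start by minute 197). That means finishing by minute 197, i.e. starting by 197 − 15 = minute 182.
Secondary incubation feeds into imaging (must start by minute 182); so secondary incubation must finish by minute 182 and therefore start by minute 124.
Staining must finish before secondary incubation (must start by minute 124). With a 50-minute duration, staining must start by 124 − 50 = minute 74.
Incubation has several dependents: staining (must start by minute 74); secondary incubation (must start by minute 124); quantification (must start by minute 197, minus 5-minute gap → minute 192). The earliest of those limits is minute 74, so incubation must start by 74 − 10 = minute 64.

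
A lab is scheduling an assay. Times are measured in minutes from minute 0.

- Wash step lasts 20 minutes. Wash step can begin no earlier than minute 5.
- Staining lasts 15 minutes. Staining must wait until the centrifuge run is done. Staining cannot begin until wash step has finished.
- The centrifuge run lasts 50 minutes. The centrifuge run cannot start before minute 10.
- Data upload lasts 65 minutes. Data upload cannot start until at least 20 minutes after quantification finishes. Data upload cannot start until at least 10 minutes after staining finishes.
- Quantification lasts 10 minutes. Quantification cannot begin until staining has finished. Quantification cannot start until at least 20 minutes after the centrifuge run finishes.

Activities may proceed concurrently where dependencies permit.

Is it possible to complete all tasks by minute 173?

No

After its own release at minute 5, wash step can start at minute 5 and finishes at minute 25.
The centrifuge run waits on its own release at minute 10, so it starts at minute 10 and finishes at 10 + 50 = minute 60.
Staining cannot start until the centrifuge run (finishes minute 60); wash step (finishes minute 25). The controlling bound is minute 60, so staining finishes at 60 + 15 = minute 75.
Quantification has to wait for staining (finishes minute 75); the centrifuge run (finishes minute 60, plus 20-minute gap → minute 80). The latest of these is minute 80, so quantification runs minute 80 to 80 + 10 = minute 90.
For data upload: quantification (finishes minute 90, plus 20-minute gap → minute 110); staining (finishes minute 75, plus 10-minute gap → minute 85). Taking the maximum gives a start of minute 110, and it finishes at 110 + 65 = minute 175.
The earliest everything can be done is minute 175, which is after the deadline of 173, so it is not possible.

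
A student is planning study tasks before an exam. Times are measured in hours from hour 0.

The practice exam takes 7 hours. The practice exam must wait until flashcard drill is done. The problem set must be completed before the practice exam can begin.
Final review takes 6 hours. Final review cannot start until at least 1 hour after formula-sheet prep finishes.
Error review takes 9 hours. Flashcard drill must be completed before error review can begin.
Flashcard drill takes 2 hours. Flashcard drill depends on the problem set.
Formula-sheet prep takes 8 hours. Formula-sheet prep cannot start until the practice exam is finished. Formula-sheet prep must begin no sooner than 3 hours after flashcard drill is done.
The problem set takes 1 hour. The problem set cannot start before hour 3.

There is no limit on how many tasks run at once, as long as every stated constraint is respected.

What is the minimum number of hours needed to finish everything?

The problem set cannot begin until its own release at hour 3. It runs from hour 3 to 3 + 1 = hour 4.
After the problem set (finishes hour 4), flashcard drill can start at hour 4 and finishes at hour 6.
Error review waits on flashcard drill (finishes hour 6), so it starts at hour 6 and finishes at 6 + 9 = hour 15.
For the practice exam: flashcard drill (finishes hour 6); the problem set (finishes hour 4). Taking the maximum gives a start of hour 6, and it finishes at 6 + 7 = hour 13.
Formula-sheet prep has to wait for the practice exam (finishes hour 13); flashcard drill (finishes hour 6, plus 3-hour gap → hour 9). The latest of these is hour 13, so formula-sheet prep runs hour 13 to 13 + 8 = hour 21.
Final review waits on formula-sheet prep (finishes hour 21, plus 1-hour gap → hour 22), so it starts at hour 22 and finishes at 22 + 6 = hour 28.
All tasks are finished once the last one completes. Finish times: The problem set at 4, Flashcard drill at 6, The practice exam at 13, Error review at 15, Formula-sheet prep at 21, Final review at 28. The latest is hour 28.

28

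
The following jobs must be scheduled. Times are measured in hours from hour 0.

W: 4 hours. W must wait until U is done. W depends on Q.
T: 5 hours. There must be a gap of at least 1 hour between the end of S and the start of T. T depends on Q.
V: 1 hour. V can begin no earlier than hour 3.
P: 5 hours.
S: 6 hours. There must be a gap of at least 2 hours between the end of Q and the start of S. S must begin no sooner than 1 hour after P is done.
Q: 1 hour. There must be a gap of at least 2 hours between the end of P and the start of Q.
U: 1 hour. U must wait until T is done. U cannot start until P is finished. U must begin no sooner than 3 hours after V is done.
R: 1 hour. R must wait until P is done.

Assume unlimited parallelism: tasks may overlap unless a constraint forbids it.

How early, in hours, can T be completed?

P can start immediately at hour 0; it finishes at hour 5.
Q waits on P (finishes hour 5, plus 2-hour gap → hour 7), so it starts at hour 7 and finishes at 7 + 1 = hour 8.
S needs all of Q (finishes hour 8, plus 2-hour gap → hour 10); P (finishes hour 5, plus 1-hour gap → hour 6). That puts its earliest start at hour 10; it finishes at 10 + 6 = hour 16.
T cannot start until S (finishes hour 16, plus 1-hour gap → hour 17); Q (finishes hour 8). The controlling bound is hour 17, so T finishes at 17 + 5 = hour 22.

22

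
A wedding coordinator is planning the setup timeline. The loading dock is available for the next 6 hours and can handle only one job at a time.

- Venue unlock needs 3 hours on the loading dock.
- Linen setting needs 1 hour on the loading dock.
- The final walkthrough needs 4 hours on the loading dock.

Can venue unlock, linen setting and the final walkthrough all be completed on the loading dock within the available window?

Running back to back, the jobs need 3 + 1 + 4 = 8 hours on the loading dock.
Since 8 > 6, they cannot all fit.

No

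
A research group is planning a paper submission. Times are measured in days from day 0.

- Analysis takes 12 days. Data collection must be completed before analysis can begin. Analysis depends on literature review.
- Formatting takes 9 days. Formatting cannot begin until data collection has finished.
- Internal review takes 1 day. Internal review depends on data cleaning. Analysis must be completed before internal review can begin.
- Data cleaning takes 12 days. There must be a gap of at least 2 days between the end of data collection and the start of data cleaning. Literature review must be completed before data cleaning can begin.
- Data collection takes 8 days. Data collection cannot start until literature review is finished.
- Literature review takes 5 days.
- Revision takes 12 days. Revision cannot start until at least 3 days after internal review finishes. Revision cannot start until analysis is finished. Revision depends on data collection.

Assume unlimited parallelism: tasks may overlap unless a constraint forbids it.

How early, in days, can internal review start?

27

Nothing blocks literature review, so it runs from day 0 to day 5.
After literature review (finishes day 5), data collection can start at day 5 and finishes at day 13.
Analysis has to wait for data collection (finishes day 13); literature review (finishes day 5). The latest of these is day 13, so analysis runs day 13 to 13 + 12 = day 25.
Data cleaning cannot start until data collection (finishes day 13, plus 2-day gap → day 15); literature review (finishes day 5). The controlling bound is day 15, so data cleaning finishes at 15 + 12 = day 27.
Internal review waits on data cleaning (finishes day 27); analysis (finishes day 25). The latest of these is day 27, which is the earliest internal review can start.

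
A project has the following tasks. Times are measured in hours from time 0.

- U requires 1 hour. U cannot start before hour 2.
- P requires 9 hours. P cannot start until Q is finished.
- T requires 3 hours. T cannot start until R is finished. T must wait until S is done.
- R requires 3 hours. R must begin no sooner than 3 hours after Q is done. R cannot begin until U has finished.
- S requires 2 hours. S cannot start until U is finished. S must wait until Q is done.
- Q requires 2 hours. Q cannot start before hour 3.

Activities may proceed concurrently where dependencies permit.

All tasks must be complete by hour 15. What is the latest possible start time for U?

8

T must finish by hour 15; it takes 3 hours, so it must start by 15 − 3 = hour 12.
Since T (must start by hour 12) depends on it, R must finish by hour 12. Backing off its 3-hour duration gives a latest start of hour 9.
S feeds into T (must start by hour 12); so S must finish by hour 12 and therefore start by hour 10.
U has several dependents: R (must start by hour 9); S (must start by hour 10). The earliest of those limits is hour 9, so U must start by 9 − 1 = hour 8.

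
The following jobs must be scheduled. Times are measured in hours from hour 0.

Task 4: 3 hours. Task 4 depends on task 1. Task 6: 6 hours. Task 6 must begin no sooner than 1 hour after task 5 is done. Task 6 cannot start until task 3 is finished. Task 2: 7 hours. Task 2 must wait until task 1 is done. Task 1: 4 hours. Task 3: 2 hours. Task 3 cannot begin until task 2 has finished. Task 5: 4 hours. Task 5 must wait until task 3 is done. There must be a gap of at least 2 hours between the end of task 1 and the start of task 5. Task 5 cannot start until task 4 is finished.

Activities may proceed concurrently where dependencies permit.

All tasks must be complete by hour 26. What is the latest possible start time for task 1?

2

Nothing follows task 6; the deadline of hour 26 is its only limit. It must start by 26 − 6 = hour 20.
Task 5 must finish before task 6 (must start by hour 20, minus 1-hour gap → hour 19). With a 4-hour duration, task 5 must start by 19 − 4 = hour 15.
Task 3 must finish in time for task 5 (must start by hour 15); task 6 (must start by hour 20). The tightest is hour 15, so task 3 must start by 15 − 2 = hour 13.
Since task 3 (must start by hour 13) depends on it, task 2 must finish by hour 13. Backing off its 7-hour duration gives a latest start of hour 6.
Task 4 has to be done before task 5 (must start by hour 15). That means finishing by hour 15, i.e. starting by 15 − 3 = hour 12.
For task 1: task 2 (must start by hour 6); task 4 (must start by hour 12); task 5 (must start by hour 15, minus 2-hour gap → hour 13). The most restrictive is hour 6; with a 4-hour duration, task 1 must start by hour 2.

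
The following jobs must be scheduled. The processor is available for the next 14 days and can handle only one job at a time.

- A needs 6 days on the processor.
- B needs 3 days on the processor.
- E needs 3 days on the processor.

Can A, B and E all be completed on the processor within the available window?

Yes

Running back to back, the jobs need 6 + 3 + 3 = 12 days on the processor.
Since 12 ≤ 14, they fit within the window.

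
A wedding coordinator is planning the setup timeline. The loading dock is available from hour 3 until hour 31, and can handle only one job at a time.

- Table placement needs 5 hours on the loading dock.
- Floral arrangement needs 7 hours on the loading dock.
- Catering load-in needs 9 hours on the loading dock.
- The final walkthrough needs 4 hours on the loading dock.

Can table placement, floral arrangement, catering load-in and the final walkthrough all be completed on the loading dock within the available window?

Yes

The loading dock window is 31 − 3 = 28 hours.
Running back to back, the jobs need 5 + 7 + 9 + 4 = 25 hours on the loading dock.
Since 25 ≤ 28, they fit within the window.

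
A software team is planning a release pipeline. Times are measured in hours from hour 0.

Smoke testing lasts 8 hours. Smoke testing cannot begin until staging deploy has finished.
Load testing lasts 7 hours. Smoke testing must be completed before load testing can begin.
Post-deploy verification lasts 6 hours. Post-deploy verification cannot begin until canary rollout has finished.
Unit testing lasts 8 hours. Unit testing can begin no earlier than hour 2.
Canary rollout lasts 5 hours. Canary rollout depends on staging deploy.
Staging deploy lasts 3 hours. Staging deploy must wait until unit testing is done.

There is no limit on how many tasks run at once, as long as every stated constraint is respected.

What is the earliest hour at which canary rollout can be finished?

After its own release at hour 2, unit testing can start at hour 2 and finishes at hour 10.
After unit testing (finishes hour 10), staging deploy can start at hour 10 and finishes at hour 13.
After staging deploy (finishes hour 13), canary rollout can start at hour 13 and finishes at hour 18.

18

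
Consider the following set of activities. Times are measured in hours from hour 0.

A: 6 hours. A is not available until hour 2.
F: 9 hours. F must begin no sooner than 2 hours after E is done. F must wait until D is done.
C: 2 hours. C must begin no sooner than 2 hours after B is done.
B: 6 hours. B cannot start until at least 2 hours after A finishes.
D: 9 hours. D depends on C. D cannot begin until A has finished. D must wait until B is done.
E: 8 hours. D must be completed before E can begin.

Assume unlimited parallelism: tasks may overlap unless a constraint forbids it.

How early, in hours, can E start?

After its own release at hour 2, A can start at hour 2 and finishes at hour 8.
B waits on A (finishes hour 8, plus 2-hour gap → hour 10), so it starts at hour 10 and finishes at 10 + 6 = hour 16.
C waits on B (finishes hour 16, plus 2-hour gap → hour 18), so it starts at hour 18 and finishes at 18 + 2 = hour 20.
D cannot start until C (finishes hour 20); A (finishes hour 8); B (finishes hour 16). The controlling bound is hour 20, so D finishes at 20 + 9 = hour 29.
E waits on D (finishes hour 29), so the earliest it can start is hour 29.

29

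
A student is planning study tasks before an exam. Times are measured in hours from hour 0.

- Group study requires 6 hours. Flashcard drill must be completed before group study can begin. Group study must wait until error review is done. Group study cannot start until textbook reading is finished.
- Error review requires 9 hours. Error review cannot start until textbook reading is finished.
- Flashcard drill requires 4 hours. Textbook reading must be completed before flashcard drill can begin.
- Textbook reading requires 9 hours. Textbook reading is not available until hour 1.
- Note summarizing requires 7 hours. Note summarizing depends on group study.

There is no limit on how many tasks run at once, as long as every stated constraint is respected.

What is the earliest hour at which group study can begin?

Textbook reading cannot begin until its own release at hour 1. It runs from hour 1 to 1 + 9 = hour 10.
Error review cannot begin until textbook reading (finishes hour 10). It runs from hour 10 to 10 + 9 = hour 19.
Flashcard drill cannot begin until textbook reading (finishes hour 10). It runs from hour 10 to 10 + 4 = hour 14.
Group study waits on flashcard drill (finishes hour 14); error review (finishes hour 19); textbook reading (finishes hour 10). The latest of these is hour 19, which is the earliest group study can start.

19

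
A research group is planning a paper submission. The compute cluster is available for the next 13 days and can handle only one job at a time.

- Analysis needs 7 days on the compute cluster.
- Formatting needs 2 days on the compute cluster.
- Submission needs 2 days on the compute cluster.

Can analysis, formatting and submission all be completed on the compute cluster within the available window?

Yes

Running back to back, the jobs need 7 + 2 + 2 = 11 days on the compute cluster.
Since 11 ≤ 13, they fit within the window.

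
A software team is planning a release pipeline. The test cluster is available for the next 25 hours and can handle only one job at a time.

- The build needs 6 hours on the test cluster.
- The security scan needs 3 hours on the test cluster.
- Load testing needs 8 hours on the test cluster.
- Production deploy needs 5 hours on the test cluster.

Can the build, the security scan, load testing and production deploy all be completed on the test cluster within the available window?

Running back to back, the jobs need 6 + 3 + 8 + 5 = 22 hours on the test cluster.
Since 22 ≤ 25, they fit within the window.

Yes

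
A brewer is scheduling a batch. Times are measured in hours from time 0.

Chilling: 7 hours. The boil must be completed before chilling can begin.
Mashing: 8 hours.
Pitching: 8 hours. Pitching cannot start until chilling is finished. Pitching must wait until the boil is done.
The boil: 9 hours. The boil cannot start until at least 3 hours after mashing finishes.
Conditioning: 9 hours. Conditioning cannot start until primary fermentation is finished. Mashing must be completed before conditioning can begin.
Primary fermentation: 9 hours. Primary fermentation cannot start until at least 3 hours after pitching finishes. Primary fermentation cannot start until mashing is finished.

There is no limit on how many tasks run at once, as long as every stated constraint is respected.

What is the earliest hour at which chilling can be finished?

Mashing can start immediately at hour 0; it finishes at hour 8.
After mashing (finishes hour 8, plus 3-hour gap → hour 11), the boil can start at hour 11 and finishes at hour 20.
Chilling waits on the boil (finishes hour 20), so it starts at hour 20 and finishes at 20 + 7 = hour 27.

27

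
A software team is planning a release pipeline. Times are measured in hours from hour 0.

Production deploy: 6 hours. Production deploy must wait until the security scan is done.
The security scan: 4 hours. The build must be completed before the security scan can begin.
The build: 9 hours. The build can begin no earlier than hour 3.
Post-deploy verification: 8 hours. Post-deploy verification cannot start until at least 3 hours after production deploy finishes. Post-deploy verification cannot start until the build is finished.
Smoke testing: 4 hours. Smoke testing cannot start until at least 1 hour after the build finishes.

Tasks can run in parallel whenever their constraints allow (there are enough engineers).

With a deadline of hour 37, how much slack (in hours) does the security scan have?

4

The build cannot begin until its own release at hour 3. It runs from hour 3 to 3 + 9 = hour 12.
After the build (finishes hour 12), the security scan can start at hour 12 and finishes at hour 16.

Working backward from the deadline:
Post-deploy verification has no dependents, so it just needs to finish by hour 37. Starting by 37 − 8 = hour 29 achieves that.
Since post-deploy verification (must start by hour 29, minus 3-hour gap → hour 26) depends on it, production deploy must finish by hour 26. Backing off its 6-hour duration gives a latest start of hour 20.
The security scan must finish before production deploy (must start by hour 20). With a 4-hour duration, the security scan must start by 20 − 4 = hour 16.
So the security scan can start as early as hour 12 and as late as hour 16, giving 16 − 12 = 4 hours of slack.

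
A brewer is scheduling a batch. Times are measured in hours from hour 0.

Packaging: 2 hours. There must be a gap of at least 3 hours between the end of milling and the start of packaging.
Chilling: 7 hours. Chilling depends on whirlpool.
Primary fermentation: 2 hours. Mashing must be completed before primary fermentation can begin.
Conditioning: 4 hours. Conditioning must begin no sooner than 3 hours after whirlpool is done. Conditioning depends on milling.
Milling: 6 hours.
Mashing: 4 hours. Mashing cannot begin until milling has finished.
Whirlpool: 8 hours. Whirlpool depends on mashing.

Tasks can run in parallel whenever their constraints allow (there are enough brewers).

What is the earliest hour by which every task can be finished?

Milling can start immediately at hour 0; it finishes at hour 6.
After milling (finishes hour 6, plus 3-hour gap → hour 9), packaging can start at hour 9 and finishes at hour 11.
Mashing waits on milling (finishes hour 6), so it starts at hour 6 and finishes at 6 + 4 = hour 10.
Primary fermentation cannot begin until mashing (finishes hour 10). It runs from hour 10 to 10 + 2 = hour 12.
Whirlpool waits on mashing (finishes hour 10), so it starts at hour 10 and finishes at 10 + 8 = hour 18.
For conditioning: whirlpool (finishes hour 18, plus 3-hour gap → hour 21); milling (finishes hour 6). Taking the maximum gives a start of hour 21, and it finishes at 21 + 4 = hour 25.
Chilling waits on whirlpool (finishes hour 18), so it starts at hour 18 and finishes at 18 + 7 = hour 25.
All tasks are finished once the last one completes. Finish times: Milling at 6, Mashing at 10, Whirlpool at 18, Chilling at 25, Primary fermentation at 12, Conditioning at 25, Packaging at 11. The latest is hour 25.

25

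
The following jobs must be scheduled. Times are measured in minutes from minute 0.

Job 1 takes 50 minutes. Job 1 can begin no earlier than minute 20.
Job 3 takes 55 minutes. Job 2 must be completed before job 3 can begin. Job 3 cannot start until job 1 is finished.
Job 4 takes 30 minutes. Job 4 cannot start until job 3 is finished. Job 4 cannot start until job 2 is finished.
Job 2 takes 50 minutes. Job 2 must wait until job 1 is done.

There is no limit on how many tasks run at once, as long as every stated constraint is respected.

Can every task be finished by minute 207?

Job 1 cannot begin until its own release at minute 20. It runs from minute 20 to 20 + 50 = minute 70.
Job 2 waits on job 1 (finishes minute 70), so it starts at minute 70 and finishes at 70 + 50 = minute 120.
Job 3 needs all of job 2 (finishes minute 120); job 1 (finishes minute 70). That puts its earliest start at minute 120; it finishes at 120 + 55 = minute 175.
For job 4: job 3 (finishes minute 175); job 2 (finishes minute 120). Taking the maximum gives a start of minute 175, and it finishes at 175 + 30 = minute 205.
Every task is finished by minute 205, which is no later than the deadline of 207, so the schedule is feasible.

Yes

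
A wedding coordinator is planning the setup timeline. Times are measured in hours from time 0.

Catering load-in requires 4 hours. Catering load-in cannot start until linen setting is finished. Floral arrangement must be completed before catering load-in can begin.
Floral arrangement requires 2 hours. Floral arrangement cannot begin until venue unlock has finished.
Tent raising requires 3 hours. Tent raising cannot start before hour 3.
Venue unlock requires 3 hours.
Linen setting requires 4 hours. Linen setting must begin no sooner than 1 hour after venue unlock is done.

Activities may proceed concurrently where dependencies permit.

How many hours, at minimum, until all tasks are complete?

12

After its own release at hour 3, tent raising can start at hour 3 and finishes at hour 6.
Venue unlock has no prerequisites, so it starts at hour 0 and finishes at hour 3.
After venue unlock (finishes hour 3), floral arrangement can start at hour 3 and finishes at hour 5.
Linen setting waits on venue unlock (finishes hour 3, plus 1-hour gap → hour 4), so it starts at hour 4 and finishes at 4 + 4 = hour 8.
Catering load-in needs all of linen setting (finishes hour 8); floral arrangement (finishes hour 5). That puts its earliest start at hour 8; it finishes at 8 + 4 = hour 12.
All tasks are finished once the last one completes. Finish times: Venue unlock at 3, Tent raising at 6, Linen setting at 8, Floral arrangement at 5, Catering load-in at 12. The latest is hour 12.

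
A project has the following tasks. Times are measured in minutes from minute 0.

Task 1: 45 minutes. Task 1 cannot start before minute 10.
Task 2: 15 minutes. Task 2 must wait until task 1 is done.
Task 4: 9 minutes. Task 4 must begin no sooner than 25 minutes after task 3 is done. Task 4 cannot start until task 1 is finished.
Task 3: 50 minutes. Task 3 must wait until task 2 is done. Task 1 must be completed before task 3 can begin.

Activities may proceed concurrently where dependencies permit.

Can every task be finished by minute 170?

Task 1 cannot begin until its own release at minute 10. It runs from minute 10 to 10 + 45 = minute 55.
Task 2 waits on task 1 (finishes minute 55), so it starts at minute 55 and finishes at 55 + 15 = minute 70.
Task 3 has to wait for task 2 (finishes minute 70); task 1 (finishes minute 55). The latest of these is minute 70, so task 3 runs minute 70 to 70 + 50 = minute 120.
For task 4: task 3 (finishes minute 120, plus 25-minute gap → minute 145); task 1 (finishes minute 55). Taking the maximum gives a start of minute 145, and it finishes at 145 + 9 = minute 154.
Every task is finished by minute 154, which is no later than the deadline of 170, so the schedule is feasible.

Yes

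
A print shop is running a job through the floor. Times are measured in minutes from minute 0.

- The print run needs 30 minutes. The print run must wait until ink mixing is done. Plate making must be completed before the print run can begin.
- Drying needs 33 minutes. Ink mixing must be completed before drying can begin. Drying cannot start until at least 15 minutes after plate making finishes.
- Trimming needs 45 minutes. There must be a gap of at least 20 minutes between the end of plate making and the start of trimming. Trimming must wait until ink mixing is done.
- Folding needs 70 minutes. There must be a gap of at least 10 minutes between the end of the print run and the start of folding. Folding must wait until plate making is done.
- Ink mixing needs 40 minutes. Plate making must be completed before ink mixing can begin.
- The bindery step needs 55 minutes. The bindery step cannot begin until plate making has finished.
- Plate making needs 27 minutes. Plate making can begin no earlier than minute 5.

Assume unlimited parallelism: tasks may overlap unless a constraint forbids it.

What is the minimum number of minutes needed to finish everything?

182

After its own release at minute 5, plate making can start at minute 5 and finishes at minute 32.
After plate making (finishes minute 32), the bindery step can start at minute 32 and finishes at minute 87.
After plate making (finishes minute 32), ink mixing can start at minute 32 and finishes at minute 72.
Trimming needs all of plate making (finishes minute 32, plus 20-minute gap → minute 52); ink mixing (finishes minute 72). That puts its earliest start at minute 72; it finishes at 72 + 45 = minute 117.
For drying: ink mixing (finishes minute 72); plate making (finishes minute 32, plus 15-minute gap → minute 47). Taking the maximum gives a start of minute 72, and it finishes at 72 + 33 = minute 105.
The print run needs all of ink mixing (finishes minute 72); plate making (finishes minute 32). That puts its earliest start at minute 72; it finishes at 72 + 30 = minute 102.
Folding cannot start until the print run (finishes minute 102, plus 10-minute gap → minute 112); plate making (finishes minute 32). The controlling bound is minute 112, so folding finishes at 112 + 70 = minute 182.
All tasks are finished once the last one completes. Finish times: Plate making at 32, Ink mixing at 72, The print run at 102, Drying at 105, Trimming at 117, Folding at 182, The bindery step at 87. The latest is minute 182.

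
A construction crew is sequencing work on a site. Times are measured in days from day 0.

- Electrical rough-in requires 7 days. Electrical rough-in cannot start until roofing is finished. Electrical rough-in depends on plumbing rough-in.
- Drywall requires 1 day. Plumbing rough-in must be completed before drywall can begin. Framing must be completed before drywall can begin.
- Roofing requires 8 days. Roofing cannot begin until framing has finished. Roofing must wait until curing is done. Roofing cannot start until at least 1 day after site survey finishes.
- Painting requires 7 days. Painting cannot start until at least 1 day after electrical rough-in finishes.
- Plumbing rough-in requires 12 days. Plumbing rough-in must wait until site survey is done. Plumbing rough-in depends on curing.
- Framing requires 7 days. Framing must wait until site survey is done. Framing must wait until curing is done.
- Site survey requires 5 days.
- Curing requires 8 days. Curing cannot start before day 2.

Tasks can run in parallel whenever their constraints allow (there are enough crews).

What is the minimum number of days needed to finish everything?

Curing cannot begin until its own release at day 2. It runs from day 2 to 2 + 8 = day 10.
Site survey can start immediately at day 0; it finishes at day 5.
Plumbing rough-in needs all of site survey (finishes day 5); curing (finishes day 10). That puts its earliest start at day 10; it finishes at 10 + 12 = day 22.
Framing cannot start until site survey (finishes day 5); curing (finishes day 10). The controlling bound is day 10, so framing finishes at 10 + 7 = day 17.
Drywall has to wait for plumbing rough-in (finishes day 22); framing (finishes day 17). The latest of these is day 22, so drywall runs day 22 to 22 + 1 = day 23.
Roofing needs all of framing (finishes day 17); curing (finishes day 10); site survey (finishes day 5, plus 1-day gap → day 6). That puts its earliest start at day 17; it finishes at 17 + 8 = day 25.
Electrical rough-in has to wait for roofing (finishes day 25); plumbing rough-in (finishes day 22). The latest of these is day 25, so electrical rough-in runs day 25 to 25 + 7 = day 32.
Painting cannot begin until electrical rough-in (finishes day 32, plus 1-day gap → day 33). It runs from day 33 to 33 + 7 = day 40.
All tasks are finished once the last one completes. Finish times: Site survey at 5, Curing at 10, Framing at 17, Roofing at 25, Plumbing rough-in at 22, Electrical rough-in at 32, Drywall at 23, Painting at 40. The latest is day 40.

40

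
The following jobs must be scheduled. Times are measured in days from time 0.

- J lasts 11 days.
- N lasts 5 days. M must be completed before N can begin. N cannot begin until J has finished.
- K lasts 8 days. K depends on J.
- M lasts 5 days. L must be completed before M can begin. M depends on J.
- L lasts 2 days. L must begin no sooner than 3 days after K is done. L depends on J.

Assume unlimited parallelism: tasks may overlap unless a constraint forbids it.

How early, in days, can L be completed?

J has no prerequisites, so it starts at day 0 and finishes at day 11.
After J (finishes day 11), K can start at day 11 and finishes at day 19.
L cannot start until K (finishes day 19, plus 3-day gap → day 22); J (finishes day 11). The controlling bound is day 22, so L finishes at 22 + 2 = day 24.

24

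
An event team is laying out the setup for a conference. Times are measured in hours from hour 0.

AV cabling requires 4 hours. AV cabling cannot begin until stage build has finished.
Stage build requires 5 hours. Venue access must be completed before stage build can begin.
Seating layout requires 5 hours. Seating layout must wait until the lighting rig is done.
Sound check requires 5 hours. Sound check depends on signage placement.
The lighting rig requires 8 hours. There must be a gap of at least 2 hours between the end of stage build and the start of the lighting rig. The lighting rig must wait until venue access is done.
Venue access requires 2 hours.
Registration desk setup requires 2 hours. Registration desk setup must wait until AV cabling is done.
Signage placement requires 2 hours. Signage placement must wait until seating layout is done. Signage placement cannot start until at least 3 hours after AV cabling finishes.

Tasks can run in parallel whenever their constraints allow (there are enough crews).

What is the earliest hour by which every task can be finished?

29

Venue access can start immediately at hour 0; it finishes at hour 2.
After venue access (finishes hour 2), stage build can start at hour 2 and finishes at hour 7.
AV cabling waits on stage build (finishes hour 7), so it starts at hour 7 and finishes at 7 + 4 = hour 11.
After AV cabling (finishes hour 11), registration desk setup can start at hour 11 and finishes at hour 13.
The lighting rig has to wait for stage build (finishes hour 7, plus 2-hour gap → hour 9); venue access (finishes hour 2). The latest of these is hour 9, so the lighting rig runs hour 9 to 9 + 8 = hour 17.
Seating layout waits on the lighting rig (finishes hour 17), so it starts at hour 17 and finishes at 17 + 5 = hour 22.
Signage placement cannot start until seating layout (finishes hour 22); AV cabling (finishes hour 11, plus 3-hour gap → hour 14). The controlling bound is hour 22, so signage placement finishes at 22 + 2 = hour 24.
After signage placement (finishes hour 24), sound check can start at hour 24 and finishes at hour 29.
All tasks are finished once the last one completes. Finish times: Venue access at 2, Stage build at 7, The lighting rig at 17, AV cabling at 11, Seating layout at 22, Registration desk setup at 13, Signage placement at 24, Sound check at 29. The latest is hour 29.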